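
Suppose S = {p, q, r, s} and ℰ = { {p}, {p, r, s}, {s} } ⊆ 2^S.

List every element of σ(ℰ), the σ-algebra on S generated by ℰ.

Seed the family with ℰ together with ∅ and S: { ∅, {p}, {s}, {p, r, s}, S }.
Round 1 (4 new):
  {q}  = complement {p, r, s}
  {p, s}  = {s} ∪ {p}
  {p, q, r}  = complement {s}
  {q, r, s}  = complement {p}
  — 9 sets.
Round 2: 4 new —
  {p, q}  = {q} ∪ {p}
  {q, r}  = complement {p, s}
  {q, s}  = {q} ∪ {s}
  {p, q, s}  = {q} ∪ {p, s}
  — 13 sets.
Round 3: 3 new —
  {r}  = complement {p, q, s}
  {p, r}  = complement {q, s}
  {r, s}  = complement {p, q}
  — 16 sets.
Round 4: stable.

Hence σ(ℰ) has 16 members: { ∅, {p}, {q}, {r}, {s}, {p, q}, {p, r}, {p, s}, {q, r}, {q, s}, {r, s}, {p, q, r}, {p, q, s}, {p, r, s}, {q, r, s}, S }.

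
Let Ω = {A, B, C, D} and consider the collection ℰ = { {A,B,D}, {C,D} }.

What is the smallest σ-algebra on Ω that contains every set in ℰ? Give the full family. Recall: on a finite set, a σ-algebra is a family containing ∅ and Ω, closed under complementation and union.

σ(ℰ) = { {}, {C}, {D}, {A,B}, {C,D}, {A,B,C}, {A,B,D}, Ω }

Check:
Initial family (4 sets): { {}, {C,D}, {A,B,D}, Ω }.
Iteration 1: 2 new —
  {C}  = {A,B,D}ᶜ
  {A,B}  = {C,D}ᶜ
  |family| = 6
Iteration 2. New:
  {A,B,C}  = {C} ∪ {A,B}
  |family| = 7
Iteration 3: 1 new —
  {D}  = {A,B,C}ᶜ
  |family| = 8
After Iteration 4 the family is unchanged; done.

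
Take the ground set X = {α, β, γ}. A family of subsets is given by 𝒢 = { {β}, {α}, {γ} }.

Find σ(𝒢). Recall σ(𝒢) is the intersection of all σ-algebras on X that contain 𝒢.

Start: 𝒢 ∪ {∅, X} = { {}, {α}, {β}, {γ}, X }.
Step 1: +3 →
  {α, β}  = complement {γ}
  {α, γ}  = complement {β}
  {β, γ}  = complement {α}
  (now 8)
Step 2: already closed under ᶜ and ∪.

Therefore σ(𝒢) = { {}, {α}, {β}, {γ}, {α, β}, {α, γ}, {β, γ}, X } (|σ(𝒢)| = 8).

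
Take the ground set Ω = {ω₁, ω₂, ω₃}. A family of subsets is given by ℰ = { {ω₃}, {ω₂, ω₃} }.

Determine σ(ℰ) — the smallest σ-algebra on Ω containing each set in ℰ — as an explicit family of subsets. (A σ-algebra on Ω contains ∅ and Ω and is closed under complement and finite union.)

Take S₀ = ℰ ∪ {∅, Ω} = { {}, {ω₃}, {ω₂, ω₃}, Ω }.
Iteration 1 (2 new):
  {ω₁}  = ᶜ of {ω₂, ω₃}
  {ω₁, ω₂}  = ᶜ of {ω₃}
  [6 total]
Iteration 2. New:
  {ω₁, ω₃}  = {ω₃} ∪ {ω₁}
  [7 total]
Iteration 3: +1 →
  {ω₂}  = ᶜ of {ω₁, ω₃}
  [8 total]
Iteration 4: already closed under ᶜ and ∪.

|σ(ℰ)| = 8.  σ(ℰ) = { {}, {ω₁}, {ω₂}, {ω₃}, {ω₁, ω₂}, {ω₁, ω₃}, {ω₂, ω₃}, Ω }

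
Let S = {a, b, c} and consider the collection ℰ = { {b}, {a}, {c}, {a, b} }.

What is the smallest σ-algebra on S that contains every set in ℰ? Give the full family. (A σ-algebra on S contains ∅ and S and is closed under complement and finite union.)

Initial family (6 sets): { {}, {a}, {b}, {c}, {a, b}, S }.
Pass 1. New:
  {a, c}  = ᶜ of {b}
  {b, c}  = ᶜ of {a}
  — 8 sets.
Pass 2: stable.

Therefore σ(ℰ) = { {}, {a}, {b}, {c}, {a, b}, {a, c}, {b, c}, S } (|σ(ℰ)| = 8).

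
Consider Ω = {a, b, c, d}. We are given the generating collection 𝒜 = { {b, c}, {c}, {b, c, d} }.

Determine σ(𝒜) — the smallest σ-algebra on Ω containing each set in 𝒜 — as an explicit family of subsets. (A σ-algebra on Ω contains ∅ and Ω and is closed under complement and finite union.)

Initial family (5 sets): { {}, {c}, {b, c}, {b, c, d}, Ω }.
Pass 1. New:
  {a}  = Ω∖{b, c, d}
  {a, d}  = Ω∖{b, c}
  {a, b, d}  = Ω∖{c}
  — 8 sets.
Pass 2: +3 →
  {a, c}  = {c} ∪ {a}
  {a, b, c}  = {b, c} ∪ {a}
  {a, c, d}  = {c} ∪ {a, d}
  — 11 sets.
Pass 3: +3 →
  {b}  = Ω∖{a, c, d}
  {d}  = Ω∖{a, b, c}
  {b, d}  = Ω∖{a, c}
  — 14 sets.
Pass 4 (2 new):
  {a, b}  = {b} ∪ {a}
  {c, d}  = {c} ∪ {d}
  — 16 sets.
Pass 5 adds nothing — fixpoint reached.

Therefore σ(𝒜) = { {}, {a}, {b}, {c}, {d}, {a, b}, {a, c}, {a, d}, {b, c}, {b, d}, {c, d}, {a, b, c}, {a, b, d}, {a, c, d}, {b, c, d}, Ω } (|σ(𝒜)| = 16).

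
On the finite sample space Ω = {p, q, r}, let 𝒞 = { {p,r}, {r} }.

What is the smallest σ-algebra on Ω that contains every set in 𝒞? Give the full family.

σ(𝒞) (8 sets): { {}, {p}, {q}, {r}, {p,q}, {p,r}, {q,r}, Ω }

Trace:
Take S₀ = 𝒞 ∪ {∅, Ω} = { {}, {r}, {p,r}, Ω }.
Step 1 adds 2:
  {q}  = {p,r}ᶜ
  {p,q}  = {r}ᶜ
  |family| = 6
Step 2. New:
  {q,r}  = {r} ∪ {q}
  |family| = 7
Step 3: 1 new —
  {p}  = {q,r}ᶜ
  |family| = 8
Step 4: stable.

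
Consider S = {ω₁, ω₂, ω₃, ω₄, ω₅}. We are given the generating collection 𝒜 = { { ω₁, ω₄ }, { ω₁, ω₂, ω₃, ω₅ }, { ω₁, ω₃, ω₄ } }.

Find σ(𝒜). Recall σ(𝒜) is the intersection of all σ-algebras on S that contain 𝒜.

Seed the family with 𝒜 together with ∅ and S: { {}, { ω₁, ω₄ }, { ω₁, ω₃, ω₄ }, { ω₁, ω₂, ω₃, ω₅ }, S }.
Iteration 1 adds 3:
  { ω₄ }  = ᶜ of { ω₁, ω₂, ω₃, ω₅ }
  { ω₂, ω₅ }  = ᶜ of { ω₁, ω₃, ω₄ }
  { ω₂, ω₃, ω₅ }  = ᶜ of { ω₁, ω₄ }
  [8 total]
Iteration 2: +3 →
  { ω₂, ω₄, ω₅ }  = { ω₄ } ∪ { ω₂, ω₅ }
  { ω₁, ω₂, ω₄, ω₅ }  = { ω₂, ω₅ } ∪ { ω₁, ω₄ }
  { ω₂, ω₃, ω₄, ω₅ }  = { ω₄ } ∪ { ω₂, ω₃, ω₅ }
  [11 total]
Iteration 3 (3 new):
  { ω₁ }  = ᶜ of { ω₂, ω₃, ω₄, ω₅ }
  { ω₃ }  = ᶜ of { ω₁, ω₂, ω₄, ω₅ }
  { ω₁, ω₃ }  = ᶜ of { ω₂, ω₄, ω₅ }
  [14 total]
Iteration 4. New:
  { ω₃, ω₄ }  = { ω₃ } ∪ { ω₄ }
  { ω₁, ω₂, ω₅ }  = { ω₂, ω₅ } ∪ { ω₁ }
  [16 total]
Iteration 5: stable.

σ(𝒜) = { {}, { ω₁ }, { ω₃ }, { ω₄ }, { ω₁, ω₃ }, { ω₁, ω₄ }, { ω₂, ω₅ }, { ω₃, ω₄ }, { ω₁, ω₂, ω₅ }, { ω₁, ω₃, ω₄ }, { ω₂, ω₃, ω₅ }, { ω₂, ω₄, ω₅ }, { ω₁, ω₂, ω₃, ω₅ }, { ω₁, ω₂, ω₄, ω₅ }, { ω₂, ω₃, ω₄, ω₅ }, S }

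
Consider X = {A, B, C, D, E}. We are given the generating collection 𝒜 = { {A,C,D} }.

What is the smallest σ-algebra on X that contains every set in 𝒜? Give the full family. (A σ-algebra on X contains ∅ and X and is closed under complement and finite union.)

Answer: σ(𝒜) = { {}, {B,E}, {A,C,D}, X }

Check:
Begin from { {}, {A,C,D}, X } (that is, 𝒜 plus ∅ and X).
Iteration 1. New:
  {B,E}  = complement {A,C,D}
  (now 4)
Iteration 2: closed — nothing new.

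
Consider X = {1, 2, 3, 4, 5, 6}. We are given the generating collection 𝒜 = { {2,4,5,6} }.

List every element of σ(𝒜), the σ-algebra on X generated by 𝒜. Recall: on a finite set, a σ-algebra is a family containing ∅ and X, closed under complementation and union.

|σ(𝒜)| = 4.  σ(𝒜) = { ∅, {1,3}, {2,4,5,6}, X }

Working:
Start: 𝒜 ∪ {∅, X} = { ∅, {2,4,5,6}, X }.
Iteration 1. New:
  {1,3}  = {2,4,5,6}ᶜ
  |family| = 4
After Iteration 2 the family is unchanged; done.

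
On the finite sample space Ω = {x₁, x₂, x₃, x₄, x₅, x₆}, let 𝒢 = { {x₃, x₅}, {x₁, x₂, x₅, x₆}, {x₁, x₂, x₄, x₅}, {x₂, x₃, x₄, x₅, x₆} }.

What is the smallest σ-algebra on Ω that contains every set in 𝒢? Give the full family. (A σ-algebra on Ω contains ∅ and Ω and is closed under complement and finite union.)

Take S₀ = 𝒢 ∪ {∅, Ω} = { ∅, {x₃, x₅}, {x₁, x₂, x₄, x₅}, {x₁, x₂, x₅, x₆}, {x₂, x₃, x₄, x₅, x₆}, Ω }.
Iteration 1 adds 7:
  {x₁}  = complement {x₂, x₃, x₄, x₅, x₆}
  {x₃, x₄}  = complement {x₁, x₂, x₅, x₆}
  {x₃, x₆}  = complement {x₁, x₂, x₄, x₅}
  {x₁, x₂, x₄, x₆}  = complement {x₃, x₅}
  {x₁, x₂, x₃, x₄, x₅}  = {x₃, x₅} ∪ {x₁, x₂, x₄, x₅}
  {x₁, x₂, x₃, x₅, x₆}  = {x₃, x₅} ∪ {x₁, x₂, x₅, x₆}
  {x₁, x₂, x₄, x₅, x₆}  = {x₁, x₂, x₄, x₅} ∪ {x₁, x₂, x₅, x₆}
  (now 13)
Iteration 2 adds 10:
  {x₃}  = complement {x₁, x₂, x₄, x₅, x₆}
  {x₄}  = complement {x₁, x₂, x₃, x₅, x₆}
  {x₆}  = complement {x₁, x₂, x₃, x₄, x₅}
  {x₁, x₃, x₄}  = {x₃, x₄} ∪ {x₁}
  {x₁, x₃, x₅}  = {x₃, x₅} ∪ {x₁}
  {x₁, x₃, x₆}  = {x₃, x₆} ∪ {x₁}
  {x₃, x₄, x₅}  = {x₃, x₄} ∪ {x₃, x₅}
  {x₃, x₄, x₆}  = {x₃, x₄} ∪ {x₃, x₆}
  {x₃, x₅, x₆}  = {x₃, x₆} ∪ {x₃, x₅}
  {x₁, x₂, x₃, x₄, x₆}  = {x₃, x₄} ∪ {x₁, x₂, x₄, x₆}
  (now 23)
Iteration 3: 16 new —
  {x₅}  = complement {x₁, x₂, x₃, x₄, x₆}
  {x₁, x₃}  = {x₃} ∪ {x₁}
  {x₁, x₄}  = {x₄} ∪ {x₁}
  {x₁, x₆}  = {x₆} ∪ {x₁}
  {x₄, x₆}  = {x₆} ∪ {x₄}
  {x₁, x₂, x₄}  = complement {x₃, x₅, x₆}
  {x₁, x₂, x₅}  = complement {x₃, x₄, x₆}
  {x₁, x₂, x₆}  = complement {x₃, x₄, x₅}
  {x₂, x₄, x₅}  = complement {x₁, x₃, x₆}
  {x₂, x₄, x₆}  = complement {x₁, x₃, x₅}
  {x₂, x₅, x₆}  = complement {x₁, x₃, x₄}
  {x₁, x₃, x₄, x₅}  = {x₃, x₄, x₅} ∪ {x₁, x₃, x₅}
  {x₁, x₃, x₄, x₆}  = {x₃, x₄} ∪ {x₁, x₃, x₆}
  {x₁, x₃, x₅, x₆}  = {x₁, x₃, x₆} ∪ {x₁, x₃, x₅}
  {x₃, x₄, x₅, x₆}  = {x₃, x₄, x₅} ∪ {x₃, x₄, x₆}
  {x₁, x₃, x₄, x₅, x₆}  = {x₃, x₄, x₅} ∪ {x₁, x₃, x₆}
  (now 39)
Iteration 4. New:
  {x₂}  = complement {x₁, x₃, x₄, x₅, x₆}
  {x₁, x₂}  = complement {x₃, x₄, x₅, x₆}
  {x₁, x₅}  = {x₁} ∪ {x₅}
  {x₂, x₄}  = complement {x₁, x₃, x₅, x₆}
  {x₂, x₅}  = complement {x₁, x₃, x₄, x₆}
  {x₂, x₆}  = complement {x₁, x₃, x₄, x₅}
  {x₄, x₅}  = {x₄} ∪ {x₅}
  {x₅, x₆}  = {x₆} ∪ {x₅}
  {x₁, x₄, x₅}  = {x₁, x₄} ∪ {x₅}
  {x₁, x₄, x₆}  = {x₁, x₆} ∪ {x₄}
  {x₁, x₅, x₆}  = {x₁, x₆} ∪ {x₅}
  {x₄, x₅, x₆}  = {x₄, x₆} ∪ {x₅}
  {x₁, x₂, x₃, x₄}  = {x₃, x₄} ∪ {x₁, x₂, x₄}
  {x₁, x₂, x₃, x₅}  = complement {x₄, x₆}
  {x₁, x₂, x₃, x₆}  = {x₁, x₃, x₆} ∪ {x₁, x₂, x₆}
  {x₂, x₃, x₄, x₅}  = complement {x₁, x₆}
  {x₂, x₃, x₄, x₆}  = {x₂, x₄, x₆} ∪ {x₃, x₄}
  {x₂, x₃, x₅, x₆}  = complement {x₁, x₄}
  {x₂, x₄, x₅, x₆}  = complement {x₁, x₃}
  (now 58)
Iteration 5: 6 new —
  {x₂, x₃}  = {x₂} ∪ {x₃}
  {x₁, x₂, x₃}  = complement {x₄, x₅, x₆}
  {x₂, x₃, x₄}  = complement {x₁, x₅, x₆}
  {x₂, x₃, x₅}  = complement {x₁, x₄, x₆}
  {x₂, x₃, x₆}  = complement {x₁, x₄, x₅}
  {x₁, x₄, x₅, x₆}  = {x₅, x₆} ∪ {x₁, x₄, x₆}
  (now 64)
Iteration 6 adds nothing — fixpoint reached.

σ(𝒢) = { ∅, {x₁}, {x₂}, {x₃}, {x₄}, {x₅}, {x₆}, {x₁, x₂}, {x₁, x₃}, {x₁, x₄}, {x₁, x₅}, {x₁, x₆}, {x₂, x₃}, {x₂, x₄}, {x₂, x₅}, {x₂, x₆}, {x₃, x₄}, {x₃, x₅}, {x₃, x₆}, {x₄, x₅}, {x₄, x₆}, {x₅, x₆}, {x₁, x₂, x₃}, {x₁, x₂, x₄}, {x₁, x₂, x₅}, {x₁, x₂, x₆}, {x₁, x₃, x₄}, {x₁, x₃, x₅}, {x₁, x₃, x₆}, {x₁, x₄, x₅}, {x₁, x₄, x₆}, {x₁, x₅, x₆}, {x₂, x₃, x₄}, {x₂, x₃, x₅}, {x₂, x₃, x₆}, {x₂, x₄, x₅}, {x₂, x₄, x₆}, {x₂, x₅, x₆}, {x₃, x₄, x₅}, {x₃, x₄, x₆}, {x₃, x₅, x₆}, {x₄, x₅, x₆}, {x₁, x₂, x₃, x₄}, {x₁, x₂, x₃, x₅}, {x₁, x₂, x₃, x₆}, {x₁, x₂, x₄, x₅}, {x₁, x₂, x₄, x₆}, {x₁, x₂, x₅, x₆}, {x₁, x₃, x₄, x₅}, {x₁, x₃, x₄, x₆}, {x₁, x₃, x₅, x₆}, {x₁, x₄, x₅, x₆}, {x₂, x₃, x₄, x₅}, {x₂, x₃, x₄, x₆}, {x₂, x₃, x₅, x₆}, {x₂, x₄, x₅, x₆}, {x₃, x₄, x₅, x₆}, {x₁, x₂, x₃, x₄, x₅}, {x₁, x₂, x₃, x₄, x₆}, {x₁, x₂, x₃, x₅, x₆}, {x₁, x₂, x₄, x₅, x₆}, {x₁, x₃, x₄, x₅, x₆}, {x₂, x₃, x₄, x₅, x₆}, Ω }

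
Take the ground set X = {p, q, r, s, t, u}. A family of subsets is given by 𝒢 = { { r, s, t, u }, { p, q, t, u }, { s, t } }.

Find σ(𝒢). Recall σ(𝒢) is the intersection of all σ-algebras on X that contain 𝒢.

Initial family (5 sets): { {}, { s, t }, { p, q, t, u }, { r, s, t, u }, X }.
Pass 1. New:
  { p, q }  = { r, s, t, u }ᶜ
  { r, s }  = { p, q, t, u }ᶜ
  { p, q, r, u }  = { s, t }ᶜ
  { p, q, s, t, u }  = { s, t } ∪ { p, q, t, u }
  |family| = 9
Pass 2. New:
  { r }  = { p, q, s, t, u }ᶜ
  { r, s, t }  = { r, s } ∪ { s, t }
  { p, q, r, s }  = { r, s } ∪ { p, q }
  { p, q, s, t }  = { p, q } ∪ { s, t }
  { p, q, r, s, u }  = { r, s } ∪ { p, q, r, u }
  { p, q, r, t, u }  = { p, q, r, u } ∪ { p, q, t, u }
  |family| = 15
Pass 3: +7 →
  { s }  = { p, q, r, t, u }ᶜ
  { t }  = { p, q, r, s, u }ᶜ
  { r, u }  = { p, q, s, t }ᶜ
  { t, u }  = { p, q, r, s }ᶜ
  { p, q, r }  = { r } ∪ { p, q }
  { p, q, u }  = { r, s, t }ᶜ
  { p, q, r, s, t }  = { s, t } ∪ { p, q, r, s }
  |family| = 22
Pass 4: +9 →
  { u }  = { p, q, r, s, t }ᶜ
  { r, t }  = { t } ∪ { r }
  { p, q, s }  = { p, q } ∪ { s }
  { p, q, t }  = { p, q } ∪ { t }
  { r, s, u }  = { r, s } ∪ { r, u }
  { r, t, u }  = { t, u } ∪ { r }
  { s, t, u }  = { p, q, r }ᶜ
  { p, q, r, t }  = { p, q, r } ∪ { t }
  { p, q, s, u }  = { s } ∪ { p, q, u }
  |family| = 31
Pass 5 (1 new):
  { s, u }  = { p, q, r, t }ᶜ
  |family| = 32
Pass 6 adds nothing — fixpoint reached.

|σ(𝒢)| = 32.  σ(𝒢) = { {}, { r }, { s }, { t }, { u }, { p, q }, { r, s }, { r, t }, { r, u }, { s, t }, { s, u }, { t, u }, { p, q, r }, { p, q, s }, { p, q, t }, { p, q, u }, { r, s, t }, { r, s, u }, { r, t, u }, { s, t, u }, { p, q, r, s }, { p, q, r, t }, { p, q, r, u }, { p, q, s, t }, { p, q, s, u }, { p, q, t, u }, { r, s, t, u }, { p, q, r, s, t }, { p, q, r, s, u }, { p, q, r, t, u }, { p, q, s, t, u }, X }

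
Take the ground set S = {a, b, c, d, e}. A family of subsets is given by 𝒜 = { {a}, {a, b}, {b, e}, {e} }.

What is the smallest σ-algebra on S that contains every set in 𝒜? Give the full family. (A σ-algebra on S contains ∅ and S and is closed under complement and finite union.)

Initial family (6 sets): { {}, {a}, {e}, {a, b}, {b, e}, S }.
Iteration 1. New:
  {a, e}  = {e} ∪ {a}
  {a, b, e}  = {b, e} ∪ {a, b}
  {a, c, d}  = complement {b, e}
  {c, d, e}  = complement {a, b}
  {a, b, c, d}  = complement {e}
  {b, c, d, e}  = complement {a}
Iteration 2 (3 new):
  {c, d}  = complement {a, b, e}
  {b, c, d}  = complement {a, e}
  {a, c, d, e}  = {c, d, e} ∪ {a, c, d}
Iteration 3. New:
  {b}  = complement {a, c, d, e}
After Iteration 4 the family is unchanged; done.

Therefore σ(𝒜) = { {}, {a}, {b}, {e}, {a, b}, {a, e}, {b, e}, {c, d}, {a, b, e}, {a, c, d}, {b, c, d}, {c, d, e}, {a, b, c, d}, {a, c, d, e}, {b, c, d, e}, S } (|σ(𝒜)| = 16).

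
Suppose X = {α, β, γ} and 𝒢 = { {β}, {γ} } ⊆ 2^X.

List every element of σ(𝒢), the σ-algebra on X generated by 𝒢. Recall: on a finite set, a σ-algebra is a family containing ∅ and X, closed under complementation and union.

Initial family (4 sets): { {}, {β}, {γ}, X }.
Step 1: 3 new —
  {α, β}  = {γ}ᶜ
  {α, γ}  = {β}ᶜ
  {β, γ}  = {γ} ∪ {β}
  — 7 sets.
Step 2 adds 1:
  {α}  = {β, γ}ᶜ
  — 8 sets.
Step 3: closed — nothing new.

Therefore σ(𝒢) = { {}, {α}, {β}, {γ}, {α, β}, {α, γ}, {β, γ}, X } (|σ(𝒢)| = 8).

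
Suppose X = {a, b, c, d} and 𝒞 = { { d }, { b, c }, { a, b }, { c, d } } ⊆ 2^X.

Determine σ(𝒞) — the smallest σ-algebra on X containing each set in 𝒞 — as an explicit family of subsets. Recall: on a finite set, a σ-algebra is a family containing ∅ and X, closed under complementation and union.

Answer: σ(𝒞) = { ∅, { a }, { b }, { c }, { d }, { a, b }, { a, c }, { a, d }, { b, c }, { b, d }, { c, d }, { a, b, c }, { a, b, d }, { a, c, d }, { b, c, d }, X }

Derivation:
Begin from { ∅, { d }, { a, b }, { b, c }, { c, d }, X } (that is, 𝒞 plus ∅ and X).
Pass 1: +4 →
  { a, d }  = { b, c }ᶜ
  { a, b, c }  = { d }ᶜ
  { a, b, d }  = { a, b } ∪ { d }
  { b, c, d }  = { c, d } ∪ { b, c }
  (now 10)
Pass 2 adds 3:
  { a }  = { b, c, d }ᶜ
  { c }  = { a, b, d }ᶜ
  { a, c, d }  = { c, d } ∪ { a, d }
  (now 13)
Pass 3 (2 new):
  { b }  = { a, c, d }ᶜ
  { a, c }  = { c } ∪ { a }
  (now 15)
Pass 4 (1 new):
  { b, d }  = { a, c }ᶜ
  (now 16)
Pass 5 adds nothing — fixpoint reached.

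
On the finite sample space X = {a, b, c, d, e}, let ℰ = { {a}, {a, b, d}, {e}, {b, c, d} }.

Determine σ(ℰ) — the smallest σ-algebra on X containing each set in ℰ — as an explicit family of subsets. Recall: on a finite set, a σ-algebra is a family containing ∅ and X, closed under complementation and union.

Answer: σ(ℰ) = { {}, {a}, {c}, {e}, {a, c}, {a, e}, {b, d}, {c, e}, {a, b, d}, {a, c, e}, {b, c, d}, {b, d, e}, {a, b, c, d}, {a, b, d, e}, {b, c, d, e}, X }

Derivation:
Take S₀ = ℰ ∪ {∅, X} = { {}, {a}, {e}, {a, b, d}, {b, c, d}, X }.
Iteration 1: +5 →
  {a, e}  = ᶜ of {b, c, d}
  {c, e}  = ᶜ of {a, b, d}
  {a, b, c, d}  = ᶜ of {e}
  {a, b, d, e}  = {a, b, d} ∪ {e}
  {b, c, d, e}  = ᶜ of {a}
  [11 total]
Iteration 2 adds 2:
  {c}  = ᶜ of {a, b, d, e}
  {a, c, e}  = {a, e} ∪ {c, e}
  [13 total]
Iteration 3 adds 2:
  {a, c}  = {c} ∪ {a}
  {b, d}  = ᶜ of {a, c, e}
  [15 total]
Iteration 4: +1 →
  {b, d, e}  = ᶜ of {a, c}
  [16 total]
After Iteration 5 the family is unchanged; done.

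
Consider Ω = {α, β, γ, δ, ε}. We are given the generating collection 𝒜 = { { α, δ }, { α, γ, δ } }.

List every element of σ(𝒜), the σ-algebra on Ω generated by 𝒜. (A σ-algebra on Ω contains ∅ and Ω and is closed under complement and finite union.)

Take S₀ = 𝒜 ∪ {∅, Ω} = { ∅, { α, δ }, { α, γ, δ }, Ω }.
Round 1 (2 new):
  { β, ε }  = ᶜ of { α, γ, δ }
  { β, γ, ε }  = ᶜ of { α, δ }
  [6 total]
Round 2: +1 →
  { α, β, δ, ε }  = { β, ε } ∪ { α, δ }
  [7 total]
Round 3: 1 new —
  { γ }  = ᶜ of { α, β, δ, ε }
  [8 total]
Round 4: closed — nothing new.

Therefore σ(𝒜) = { ∅, { γ }, { α, δ }, { β, ε }, { α, γ, δ }, { β, γ, ε }, { α, β, δ, ε }, Ω } (|σ(𝒜)| = 8).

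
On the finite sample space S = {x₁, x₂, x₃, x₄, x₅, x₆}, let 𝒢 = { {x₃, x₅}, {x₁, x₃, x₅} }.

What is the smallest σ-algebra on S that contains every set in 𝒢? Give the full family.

Start: 𝒢 ∪ {∅, S} = { {}, {x₃, x₅}, {x₁, x₃, x₅}, S }.
Step 1: +2 →
  {x₂, x₄, x₆}  = {x₁, x₃, x₅}ᶜ
  {x₁, x₂, x₄, x₆}  = {x₃, x₅}ᶜ
  |family| = 6
Step 2: +1 →
  {x₂, x₃, x₄, x₅, x₆}  = {x₂, x₄, x₆} ∪ {x₃, x₅}
  |family| = 7
Step 3: +1 →
  {x₁}  = {x₂, x₃, x₄, x₅, x₆}ᶜ
  |family| = 8
Step 4 adds nothing — fixpoint reached.

σ(𝒢) = { {}, {x₁}, {x₃, x₅}, {x₁, x₃, x₅}, {x₂, x₄, x₆}, {x₁, x₂, x₄, x₆}, {x₂, x₃, x₄, x₅, x₆}, S }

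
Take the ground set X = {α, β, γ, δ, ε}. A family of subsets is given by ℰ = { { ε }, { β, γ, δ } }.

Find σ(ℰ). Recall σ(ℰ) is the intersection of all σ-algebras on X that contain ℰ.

Take S₀ = ℰ ∪ {∅, X} = { {  }, { ε }, { β, γ, δ }, X }.
Iteration 1 (3 new):
  { α, ε }  = X∖{ β, γ, δ }
  { α, β, γ, δ }  = X∖{ ε }
  { β, γ, δ, ε }  = { β, γ, δ } ∪ { ε }
  (now 7)
Iteration 2: +1 →
  { α }  = X∖{ β, γ, δ, ε }
  (now 8)
Iteration 3 adds nothing — fixpoint reached.

Therefore σ(ℰ) = { {  }, { α }, { ε }, { α, ε }, { β, γ, δ }, { α, β, γ, δ }, { β, γ, δ, ε }, X } (|σ(ℰ)| = 8).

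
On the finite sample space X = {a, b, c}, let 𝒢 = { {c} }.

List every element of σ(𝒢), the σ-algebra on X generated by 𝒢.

Answer: σ(𝒢) = { {}, {c}, {a,b}, X }

Trace:
Take S₀ = 𝒢 ∪ {∅, X} = { {}, {c}, X }.
Step 1: 1 new —
  {a,b}  = complement {c}
  [4 total]
Step 2: stable.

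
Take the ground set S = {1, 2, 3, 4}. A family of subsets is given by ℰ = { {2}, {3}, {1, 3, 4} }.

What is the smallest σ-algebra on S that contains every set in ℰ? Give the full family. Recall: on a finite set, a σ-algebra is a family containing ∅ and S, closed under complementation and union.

Answer: σ(ℰ) = { {}, {2}, {3}, {1, 4}, {2, 3}, {1, 2, 4}, {1, 3, 4}, S }

Derivation:
Initial family (5 sets): { {}, {2}, {3}, {1, 3, 4}, S }.
Iteration 1. New:
  {2, 3}  = {3} ∪ {2}
  {1, 2, 4}  = ᶜ of {3}
  — 7 sets.
Iteration 2: +1 →
  {1, 4}  = ᶜ of {2, 3}
  — 8 sets.
Iteration 3: closed — nothing new.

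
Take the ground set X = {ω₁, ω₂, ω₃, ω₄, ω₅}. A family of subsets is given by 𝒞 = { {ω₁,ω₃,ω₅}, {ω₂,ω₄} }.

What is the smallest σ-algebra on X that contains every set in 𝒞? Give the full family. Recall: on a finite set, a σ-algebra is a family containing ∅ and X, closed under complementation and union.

|σ(𝒞)| = 4.  σ(𝒞) = { {}, {ω₂,ω₄}, {ω₁,ω₃,ω₅}, X }

Derivation:
Initial family (4 sets): { {}, {ω₂,ω₄}, {ω₁,ω₃,ω₅}, X }.
Step 1: closed — nothing new.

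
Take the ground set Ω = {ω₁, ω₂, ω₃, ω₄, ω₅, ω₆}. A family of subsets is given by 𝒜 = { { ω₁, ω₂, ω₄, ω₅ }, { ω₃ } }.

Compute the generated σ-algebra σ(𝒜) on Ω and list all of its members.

Answer: σ(𝒜) = { ∅, { ω₃ }, { ω₆ }, { ω₃, ω₆ }, { ω₁, ω₂, ω₄, ω₅ }, { ω₁, ω₂, ω₃, ω₄, ω₅ }, { ω₁, ω₂, ω₄, ω₅, ω₆ }, Ω }

Trace:
Take S₀ = 𝒜 ∪ {∅, Ω} = { ∅, { ω₃ }, { ω₁, ω₂, ω₄, ω₅ }, Ω }.
Pass 1. New:
  { ω₃, ω₆ }  = complement { ω₁, ω₂, ω₄, ω₅ }
  { ω₁, ω₂, ω₃, ω₄, ω₅ }  = { ω₃ } ∪ { ω₁, ω₂, ω₄, ω₅ }
  { ω₁, ω₂, ω₄, ω₅, ω₆ }  = complement { ω₃ }
  (now 7)
Pass 2 adds 1:
  { ω₆ }  = complement { ω₁, ω₂, ω₃, ω₄, ω₅ }
  (now 8)
Pass 3: stable.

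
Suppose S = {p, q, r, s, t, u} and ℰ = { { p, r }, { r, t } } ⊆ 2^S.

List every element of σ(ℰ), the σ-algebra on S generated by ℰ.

Seed the family with ℰ together with ∅ and S: { ∅, { p, r }, { r, t }, S }.
Step 1. New:
  { p, r, t }  = { r, t } ∪ { p, r }
  { p, q, s, u }  = S∖{ r, t }
  { q, s, t, u }  = S∖{ p, r }
  |family| = 7
Step 2: +4 →
  { q, s, u }  = S∖{ p, r, t }
  { p, q, r, s, u }  = { p, q, s, u } ∪ { p, r }
  { p, q, s, t, u }  = { q, s, t, u } ∪ { p, q, s, u }
  { q, r, s, t, u }  = { q, s, t, u } ∪ { r, t }
  |family| = 11
Step 3: +3 →
  { p }  = S∖{ q, r, s, t, u }
  { r }  = S∖{ p, q, s, t, u }
  { t }  = S∖{ p, q, r, s, u }
  |family| = 14
Step 4. New:
  { p, t }  = { t } ∪ { p }
  { q, r, s, u }  = { q, s, u } ∪ { r }
  |family| = 16
Step 5: stable.

Hence σ(ℰ) has 16 members: { ∅, { p }, { r }, { t }, { p, r }, { p, t }, { r, t }, { p, r, t }, { q, s, u }, { p, q, s, u }, { q, r, s, u }, { q, s, t, u }, { p, q, r, s, u }, { p, q, s, t, u }, { q, r, s, t, u }, S }.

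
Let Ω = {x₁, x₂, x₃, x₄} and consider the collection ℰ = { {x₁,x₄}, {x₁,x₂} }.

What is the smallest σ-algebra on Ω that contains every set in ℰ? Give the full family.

Answer: σ(ℰ) = { {}, {x₁}, {x₂}, {x₃}, {x₄}, {x₁,x₂}, {x₁,x₃}, {x₁,x₄}, {x₂,x₃}, {x₂,x₄}, {x₃,x₄}, {x₁,x₂,x₃}, {x₁,x₂,x₄}, {x₁,x₃,x₄}, {x₂,x₃,x₄}, Ω }

Derivation:
Initial family (4 sets): { {}, {x₁,x₂}, {x₁,x₄}, Ω }.
Iteration 1: +3 →
  {x₂,x₃}  = Ω∖{x₁,x₄}
  {x₃,x₄}  = Ω∖{x₁,x₂}
  {x₁,x₂,x₄}  = {x₁,x₂} ∪ {x₁,x₄}
  |family| = 7
Iteration 2 (4 new):
  {x₃}  = Ω∖{x₁,x₂,x₄}
  {x₁,x₂,x₃}  = {x₂,x₃} ∪ {x₁,x₂}
  {x₁,x₃,x₄}  = {x₃,x₄} ∪ {x₁,x₄}
  {x₂,x₃,x₄}  = {x₃,x₄} ∪ {x₂,x₃}
  |family| = 11
Iteration 3 adds 3:
  {x₁}  = Ω∖{x₂,x₃,x₄}
  {x₂}  = Ω∖{x₁,x₃,x₄}
  {x₄}  = Ω∖{x₁,x₂,x₃}
  |family| = 14
Iteration 4 (2 new):
  {x₁,x₃}  = {x₃} ∪ {x₁}
  {x₂,x₄}  = {x₄} ∪ {x₂}
  |family| = 16
After Iteration 5 the family is unchanged; done.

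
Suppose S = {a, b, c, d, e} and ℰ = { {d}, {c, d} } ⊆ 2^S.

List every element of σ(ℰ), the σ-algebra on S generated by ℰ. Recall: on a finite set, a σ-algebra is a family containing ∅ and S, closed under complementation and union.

Initial family (4 sets): { ∅, {d}, {c, d}, S }.
Step 1. New:
  {a, b, e}  = {c, d}ᶜ
  {a, b, c, e}  = {d}ᶜ
  [6 total]
Step 2 (1 new):
  {a, b, d, e}  = {a, b, e} ∪ {d}
  [7 total]
Step 3: 1 new —
  {c}  = {a, b, d, e}ᶜ
  [8 total]
Step 4: stable.

|σ(ℰ)| = 8.  σ(ℰ) = { ∅, {c}, {d}, {c, d}, {a, b, e}, {a, b, c, e}, {a, b, d, e}, S }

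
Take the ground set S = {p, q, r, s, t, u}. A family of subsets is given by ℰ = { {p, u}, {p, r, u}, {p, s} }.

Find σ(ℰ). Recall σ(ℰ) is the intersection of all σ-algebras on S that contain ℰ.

Take S₀ = ℰ ∪ {∅, S} = { ∅, {p, s}, {p, u}, {p, r, u}, S }.
Round 1 (5 new):
  {p, s, u}  = {p, s} ∪ {p, u}
  {q, s, t}  = {p, r, u}ᶜ
  {p, r, s, u}  = {p, s} ∪ {p, r, u}
  {q, r, s, t}  = {p, u}ᶜ
  {q, r, t, u}  = {p, s}ᶜ
  (now 10)
Round 2 adds 7:
  {q, t}  = {p, r, s, u}ᶜ
  {q, r, t}  = {p, s, u}ᶜ
  {p, q, s, t}  = {p, s} ∪ {q, s, t}
  {p, q, r, s, t}  = {q, r, s, t} ∪ {p, s}
  {p, q, r, t, u}  = {p, r, u} ∪ {q, r, t, u}
  {p, q, s, t, u}  = {p, u} ∪ {q, s, t}
  {q, r, s, t, u}  = {q, r, t, u} ∪ {q, r, s, t}
  (now 17)
Round 3: +6 →
  {p}  = {q, r, s, t, u}ᶜ
  {r}  = {p, q, s, t, u}ᶜ
  {s}  = {p, q, r, t, u}ᶜ
  {u}  = {p, q, r, s, t}ᶜ
  {r, u}  = {p, q, s, t}ᶜ
  {p, q, t, u}  = {q, t} ∪ {p, u}
  (now 23)
Round 4: 9 new —
  {p, r}  = {p} ∪ {r}
  {r, s}  = {p, q, t, u}ᶜ
  {s, u}  = {u} ∪ {s}
  {p, q, t}  = {q, t} ∪ {p}
  {p, r, s}  = {r} ∪ {p, s}
  {q, t, u}  = {q, t} ∪ {u}
  {r, s, u}  = {r, u} ∪ {s}
  {p, q, r, t}  = {p} ∪ {q, r, t}
  {q, s, t, u}  = {u} ∪ {q, s, t}
  (now 32)
Round 5: already closed under ᶜ and ∪.

Therefore σ(ℰ) = { ∅, {p}, {r}, {s}, {u}, {p, r}, {p, s}, {p, u}, {q, t}, {r, s}, {r, u}, {s, u}, {p, q, t}, {p, r, s}, {p, r, u}, {p, s, u}, {q, r, t}, {q, s, t}, {q, t, u}, {r, s, u}, {p, q, r, t}, {p, q, s, t}, {p, q, t, u}, {p, r, s, u}, {q, r, s, t}, {q, r, t, u}, {q, s, t, u}, {p, q, r, s, t}, {p, q, r, t, u}, {p, q, s, t, u}, {q, r, s, t, u}, S } (|σ(ℰ)| = 32).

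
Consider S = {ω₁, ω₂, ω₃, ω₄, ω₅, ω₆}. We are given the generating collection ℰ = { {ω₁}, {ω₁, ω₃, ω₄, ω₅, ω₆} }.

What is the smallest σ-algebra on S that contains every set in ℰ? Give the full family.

σ(ℰ) (8 sets): { {}, {ω₁}, {ω₂}, {ω₁, ω₂}, {ω₃, ω₄, ω₅, ω₆}, {ω₁, ω₃, ω₄, ω₅, ω₆}, {ω₂, ω₃, ω₄, ω₅, ω₆}, S }

Working:
Start: ℰ ∪ {∅, S} = { {}, {ω₁}, {ω₁, ω₃, ω₄, ω₅, ω₆}, S }.
Iteration 1 adds 2:
  {ω₂}  = {ω₁, ω₃, ω₄, ω₅, ω₆}ᶜ
  {ω₂, ω₃, ω₄, ω₅, ω₆}  = {ω₁}ᶜ
  (now 6)
Iteration 2: 1 new —
  {ω₁, ω₂}  = {ω₂} ∪ {ω₁}
  (now 7)
Iteration 3: +1 →
  {ω₃, ω₄, ω₅, ω₆}  = {ω₁, ω₂}ᶜ
  (now 8)
Iteration 4: closed — nothing new.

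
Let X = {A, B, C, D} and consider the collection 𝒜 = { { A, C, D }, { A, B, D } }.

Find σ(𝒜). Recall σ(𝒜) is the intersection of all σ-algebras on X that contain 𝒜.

Seed the family with 𝒜 together with ∅ and X: { {}, { A, B, D }, { A, C, D }, X }.
Pass 1. New:
  { B }  = complement { A, C, D }
  { C }  = complement { A, B, D }
  |family| = 6
Pass 2. New:
  { B, C }  = { C } ∪ { B }
  |family| = 7
Pass 3. New:
  { A, D }  = complement { B, C }
  |family| = 8
After Pass 4 the family is unchanged; done.

Hence σ(𝒜) has 8 members: { {}, { B }, { C }, { A, D }, { B, C }, { A, B, D }, { A, C, D }, X }.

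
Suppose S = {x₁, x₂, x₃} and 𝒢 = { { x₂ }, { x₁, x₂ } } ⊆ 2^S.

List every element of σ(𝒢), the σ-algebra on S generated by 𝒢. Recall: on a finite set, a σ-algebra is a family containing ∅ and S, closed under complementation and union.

σ(𝒢) (8 sets): { {  }, { x₁ }, { x₂ }, { x₃ }, { x₁, x₂ }, { x₁, x₃ }, { x₂, x₃ }, S }

Check:
Start: 𝒢 ∪ {∅, S} = { {  }, { x₂ }, { x₁, x₂ }, S }.
Step 1: 2 new —
  { x₃ }  = { x₁, x₂ }ᶜ
  { x₁, x₃ }  = { x₂ }ᶜ
  |family| = 6
Step 2. New:
  { x₂, x₃ }  = { x₃ } ∪ { x₂ }
  |family| = 7
Step 3: +1 →
  { x₁ }  = { x₂, x₃ }ᶜ
  |family| = 8
Step 4 adds nothing — fixpoint reached.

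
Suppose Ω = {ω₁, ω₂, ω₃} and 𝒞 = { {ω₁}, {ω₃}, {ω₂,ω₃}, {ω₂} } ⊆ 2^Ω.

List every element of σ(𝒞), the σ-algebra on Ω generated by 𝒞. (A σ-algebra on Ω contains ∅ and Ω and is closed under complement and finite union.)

Start: 𝒞 ∪ {∅, Ω} = { ∅, {ω₁}, {ω₂}, {ω₃}, {ω₂,ω₃}, Ω }.
Pass 1 adds 2:
  {ω₁,ω₂}  = {ω₃}ᶜ
  {ω₁,ω₃}  = {ω₂}ᶜ
Pass 2: already closed under ᶜ and ∪.

Therefore σ(𝒞) = { ∅, {ω₁}, {ω₂}, {ω₃}, {ω₁,ω₂}, {ω₁,ω₃}, {ω₂,ω₃}, Ω } (|σ(𝒞)| = 8).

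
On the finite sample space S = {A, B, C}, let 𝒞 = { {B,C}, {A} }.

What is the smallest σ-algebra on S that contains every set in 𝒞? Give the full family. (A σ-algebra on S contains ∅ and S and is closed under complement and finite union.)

Answer: σ(𝒞) = { {}, {A}, {B,C}, S }

Working:
Initial family (4 sets): { {}, {A}, {B,C}, S }.
Step 1: no new sets; the family is a σ-algebra.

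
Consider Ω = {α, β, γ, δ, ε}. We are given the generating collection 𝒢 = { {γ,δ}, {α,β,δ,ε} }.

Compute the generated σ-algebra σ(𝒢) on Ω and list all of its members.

Seed the family with 𝒢 together with ∅ and Ω: { ∅, {γ,δ}, {α,β,δ,ε}, Ω }.
Step 1. New:
  {γ}  = complement {α,β,δ,ε}
  {α,β,ε}  = complement {γ,δ}
  (now 6)
Step 2 (1 new):
  {α,β,γ,ε}  = {γ} ∪ {α,β,ε}
  (now 7)
Step 3: +1 →
  {δ}  = complement {α,β,γ,ε}
  (now 8)
Step 4: no new sets; the family is a σ-algebra.

|σ(𝒢)| = 8.  σ(𝒢) = { ∅, {γ}, {δ}, {γ,δ}, {α,β,ε}, {α,β,γ,ε}, {α,β,δ,ε}, Ω }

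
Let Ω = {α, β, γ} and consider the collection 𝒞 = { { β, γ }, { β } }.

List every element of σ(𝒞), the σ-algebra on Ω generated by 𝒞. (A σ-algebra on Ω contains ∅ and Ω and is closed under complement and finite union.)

|σ(𝒞)| = 8.  σ(𝒞) = { {  }, { α }, { β }, { γ }, { α, β }, { α, γ }, { β, γ }, Ω }

Trace:
Initial family (4 sets): { {  }, { β }, { β, γ }, Ω }.
Pass 1 adds 2:
  { α }  = { β, γ }ᶜ
  { α, γ }  = { β }ᶜ
  (now 6)
Pass 2: +1 →
  { α, β }  = { β } ∪ { α }
  (now 7)
Pass 3. New:
  { γ }  = { α, β }ᶜ
  (now 8)
Pass 4: already closed under ᶜ and ∪.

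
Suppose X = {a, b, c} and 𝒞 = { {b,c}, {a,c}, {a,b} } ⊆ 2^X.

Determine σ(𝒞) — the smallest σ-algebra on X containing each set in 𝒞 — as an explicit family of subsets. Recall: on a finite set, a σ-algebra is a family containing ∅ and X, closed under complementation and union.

Answer: σ(𝒞) = { {}, {a}, {b}, {c}, {a,b}, {a,c}, {b,c}, X }

Trace:
Initial family (5 sets): { {}, {a,b}, {a,c}, {b,c}, X }.
Iteration 1. New:
  {a}  = X∖{b,c}
  {b}  = X∖{a,c}
  {c}  = X∖{a,b}
  |family| = 8
Iteration 2 adds nothing — fixpoint reached.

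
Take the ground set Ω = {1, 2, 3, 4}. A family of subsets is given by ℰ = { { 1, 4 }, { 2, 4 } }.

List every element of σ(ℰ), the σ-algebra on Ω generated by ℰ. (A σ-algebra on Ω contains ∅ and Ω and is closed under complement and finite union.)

Initial family (4 sets): { {}, { 1, 4 }, { 2, 4 }, Ω }.
Round 1. New:
  { 1, 3 }  = complement { 2, 4 }
  { 2, 3 }  = complement { 1, 4 }
  { 1, 2, 4 }  = { 2, 4 } ∪ { 1, 4 }
  |family| = 7
Round 2 adds 4:
  { 3 }  = complement { 1, 2, 4 }
  { 1, 2, 3 }  = { 2, 3 } ∪ { 1, 3 }
  { 1, 3, 4 }  = { 1, 4 } ∪ { 1, 3 }
  { 2, 3, 4 }  = { 2, 3 } ∪ { 2, 4 }
  |family| = 11
Round 3: 3 new —
  { 1 }  = complement { 2, 3, 4 }
  { 2 }  = complement { 1, 3, 4 }
  { 4 }  = complement { 1, 2, 3 }
  |family| = 14
Round 4: 2 new —
  { 1, 2 }  = { 2 } ∪ { 1 }
  { 3, 4 }  = { 3 } ∪ { 4 }
  |family| = 16
After Round 5 the family is unchanged; done.

Hence σ(ℰ) has 16 members: { {}, { 1 }, { 2 }, { 3 }, { 4 }, { 1, 2 }, { 1, 3 }, { 1, 4 }, { 2, 3 }, { 2, 4 }, { 3, 4 }, { 1, 2, 3 }, { 1, 2, 4 }, { 1, 3, 4 }, { 2, 3, 4 }, Ω }.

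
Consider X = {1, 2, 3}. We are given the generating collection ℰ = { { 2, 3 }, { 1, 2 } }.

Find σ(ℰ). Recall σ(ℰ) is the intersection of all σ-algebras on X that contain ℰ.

Seed the family with ℰ together with ∅ and X: { ∅, { 1, 2 }, { 2, 3 }, X }.
Iteration 1: 2 new —
  { 1 }  = complement { 2, 3 }
  { 3 }  = complement { 1, 2 }
  — 6 sets.
Iteration 2. New:
  { 1, 3 }  = { 3 } ∪ { 1 }
  — 7 sets.
Iteration 3: +1 →
  { 2 }  = complement { 1, 3 }
  — 8 sets.
Iteration 4: closed — nothing new.

Hence σ(ℰ) has 8 members: { ∅, { 1 }, { 2 }, { 3 }, { 1, 2 }, { 1, 3 }, { 2, 3 }, X }.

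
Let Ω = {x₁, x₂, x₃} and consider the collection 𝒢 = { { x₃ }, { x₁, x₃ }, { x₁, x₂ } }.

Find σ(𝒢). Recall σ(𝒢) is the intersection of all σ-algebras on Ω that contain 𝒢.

σ(𝒢) (8 sets): { ∅, { x₁ }, { x₂ }, { x₃ }, { x₁, x₂ }, { x₁, x₃ }, { x₂, x₃ }, Ω }

Working:
Begin from { ∅, { x₃ }, { x₁, x₂ }, { x₁, x₃ }, Ω } (that is, 𝒢 plus ∅ and Ω).
Step 1. New:
  { x₂ }  = { x₁, x₃ }ᶜ
Step 2 adds 1:
  { x₂, x₃ }  = { x₃ } ∪ { x₂ }
Step 3. New:
  { x₁ }  = { x₂, x₃ }ᶜ
Step 4: closed — nothing new.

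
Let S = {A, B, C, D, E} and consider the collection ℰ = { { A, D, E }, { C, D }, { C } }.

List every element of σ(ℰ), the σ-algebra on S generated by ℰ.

Take S₀ = ℰ ∪ {∅, S} = { {  }, { C }, { C, D }, { A, D, E }, S }.
Pass 1. New:
  { B, C }  = { A, D, E }ᶜ
  { A, B, E }  = { C, D }ᶜ
  { A, B, D, E }  = { C }ᶜ
  { A, C, D, E }  = { A, D, E } ∪ { C }
  |family| = 9
Pass 2 adds 3:
  { B }  = { A, C, D, E }ᶜ
  { B, C, D }  = { C, D } ∪ { B, C }
  { A, B, C, E }  = { C } ∪ { A, B, E }
  |family| = 12
Pass 3. New:
  { D }  = { A, B, C, E }ᶜ
  { A, E }  = { B, C, D }ᶜ
  |family| = 14
Pass 4: 2 new —
  { B, D }  = { D } ∪ { B }
  { A, C, E }  = { C } ∪ { A, E }
  |family| = 16
Pass 5: closed — nothing new.

σ(ℰ) = { {  }, { B }, { C }, { D }, { A, E }, { B, C }, { B, D }, { C, D }, { A, B, E }, { A, C, E }, { A, D, E }, { B, C, D }, { A, B, C, E }, { A, B, D, E }, { A, C, D, E }, S }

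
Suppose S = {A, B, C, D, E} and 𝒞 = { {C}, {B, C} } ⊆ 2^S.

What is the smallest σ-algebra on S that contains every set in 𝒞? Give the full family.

σ(𝒞) = { ∅, {B}, {C}, {B, C}, {A, D, E}, {A, B, D, E}, {A, C, D, E}, S }

Working:
Take S₀ = 𝒞 ∪ {∅, S} = { ∅, {C}, {B, C}, S }.
Step 1: +2 →
  {A, D, E}  = ᶜ of {B, C}
  {A, B, D, E}  = ᶜ of {C}
  |family| = 6
Step 2: 1 new —
  {A, C, D, E}  = {A, D, E} ∪ {C}
  |family| = 7
Step 3 (1 new):
  {B}  = ᶜ of {A, C, D, E}
  |family| = 8
Step 4: already closed under ᶜ and ∪.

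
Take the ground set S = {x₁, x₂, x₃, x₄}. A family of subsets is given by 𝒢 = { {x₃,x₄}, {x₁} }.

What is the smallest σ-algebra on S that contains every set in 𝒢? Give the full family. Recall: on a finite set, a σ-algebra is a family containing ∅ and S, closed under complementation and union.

σ(𝒢) = { {}, {x₁}, {x₂}, {x₁,x₂}, {x₃,x₄}, {x₁,x₃,x₄}, {x₂,x₃,x₄}, S }

Working:
Start: 𝒢 ∪ {∅, S} = { {}, {x₁}, {x₃,x₄}, S }.
Round 1. New:
  {x₁,x₂}  = {x₃,x₄}ᶜ
  {x₁,x₃,x₄}  = {x₃,x₄} ∪ {x₁}
  {x₂,x₃,x₄}  = {x₁}ᶜ
Round 2 (1 new):
  {x₂}  = {x₁,x₃,x₄}ᶜ
After Round 3 the family is unchanged; done.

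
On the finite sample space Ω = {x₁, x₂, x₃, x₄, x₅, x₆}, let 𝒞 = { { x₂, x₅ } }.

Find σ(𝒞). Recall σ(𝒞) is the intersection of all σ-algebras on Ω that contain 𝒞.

Answer: σ(𝒞) = { {}, { x₂, x₅ }, { x₁, x₃, x₄, x₆ }, Ω }

Derivation:
Initial family (3 sets): { {}, { x₂, x₅ }, Ω }.
Round 1 adds 1:
  { x₁, x₃, x₄, x₆ }  = { x₂, x₅ }ᶜ
  — 4 sets.
Round 2: already closed under ᶜ and ∪.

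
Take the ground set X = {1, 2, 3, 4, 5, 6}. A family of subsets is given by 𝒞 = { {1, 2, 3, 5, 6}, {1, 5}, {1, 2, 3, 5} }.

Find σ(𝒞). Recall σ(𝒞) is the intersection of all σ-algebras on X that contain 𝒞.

|σ(𝒞)| = 16.  σ(𝒞) = { {}, {4}, {6}, {1, 5}, {2, 3}, {4, 6}, {1, 4, 5}, {1, 5, 6}, {2, 3, 4}, {2, 3, 6}, {1, 2, 3, 5}, {1, 4, 5, 6}, {2, 3, 4, 6}, {1, 2, 3, 4, 5}, {1, 2, 3, 5, 6}, X }

Trace:
Begin from { {}, {1, 5}, {1, 2, 3, 5}, {1, 2, 3, 5, 6}, X } (that is, 𝒞 plus ∅ and X).
Pass 1: 3 new —
  {4}  = X∖{1, 2, 3, 5, 6}
  {4, 6}  = X∖{1, 2, 3, 5}
  {2, 3, 4, 6}  = X∖{1, 5}
Pass 2 adds 3:
  {1, 4, 5}  = {4} ∪ {1, 5}
  {1, 4, 5, 6}  = {4, 6} ∪ {1, 5}
  {1, 2, 3, 4, 5}  = {4} ∪ {1, 2, 3, 5}
Pass 3: +3 →
  {6}  = X∖{1, 2, 3, 4, 5}
  {2, 3}  = X∖{1, 4, 5, 6}
  {2, 3, 6}  = X∖{1, 4, 5}
Pass 4 (2 new):
  {1, 5, 6}  = {1, 5} ∪ {6}
  {2, 3, 4}  = {2, 3} ∪ {4}
Pass 5: closed — nothing new.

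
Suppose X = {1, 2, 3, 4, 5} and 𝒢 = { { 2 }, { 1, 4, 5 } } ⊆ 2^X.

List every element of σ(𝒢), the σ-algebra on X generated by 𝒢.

Take S₀ = 𝒢 ∪ {∅, X} = { {  }, { 2 }, { 1, 4, 5 }, X }.
Round 1: 3 new —
  { 2, 3 }  = { 1, 4, 5 }ᶜ
  { 1, 2, 4, 5 }  = { 2 } ∪ { 1, 4, 5 }
  { 1, 3, 4, 5 }  = { 2 }ᶜ
  |family| = 7
Round 2: 1 new —
  { 3 }  = { 1, 2, 4, 5 }ᶜ
  |family| = 8
Round 3: closed — nothing new.

Hence σ(𝒢) has 8 members: { {  }, { 2 }, { 3 }, { 2, 3 }, { 1, 4, 5 }, { 1, 2, 4, 5 }, { 1, 3, 4, 5 }, X }.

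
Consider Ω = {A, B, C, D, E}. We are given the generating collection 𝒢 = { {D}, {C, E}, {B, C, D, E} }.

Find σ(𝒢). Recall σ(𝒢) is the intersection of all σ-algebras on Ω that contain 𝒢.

|σ(𝒢)| = 16.  σ(𝒢) = { {}, {A}, {B}, {D}, {A, B}, {A, D}, {B, D}, {C, E}, {A, B, D}, {A, C, E}, {B, C, E}, {C, D, E}, {A, B, C, E}, {A, C, D, E}, {B, C, D, E}, Ω }

Derivation:
Initial family (5 sets): { {}, {D}, {C, E}, {B, C, D, E}, Ω }.
Step 1 adds 4:
  {A}  = complement {B, C, D, E}
  {A, B, D}  = complement {C, E}
  {C, D, E}  = {D} ∪ {C, E}
  {A, B, C, E}  = complement {D}
  — 9 sets.
Step 2. New:
  {A, B}  = complement {C, D, E}
  {A, D}  = {D} ∪ {A}
  {A, C, E}  = {C, E} ∪ {A}
  {A, C, D, E}  = {C, D, E} ∪ {A}
  — 13 sets.
Step 3. New:
  {B}  = complement {A, C, D, E}
  {B, D}  = complement {A, C, E}
  {B, C, E}  = complement {A, D}
  — 16 sets.
After Step 4 the family is unchanged; done.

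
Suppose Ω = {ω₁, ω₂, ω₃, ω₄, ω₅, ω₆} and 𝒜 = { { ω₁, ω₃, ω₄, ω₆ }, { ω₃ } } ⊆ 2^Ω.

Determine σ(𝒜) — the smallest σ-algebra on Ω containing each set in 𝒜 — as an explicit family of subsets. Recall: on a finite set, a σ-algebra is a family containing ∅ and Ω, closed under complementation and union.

|σ(𝒜)| = 8.  σ(𝒜) = { ∅, { ω₃ }, { ω₂, ω₅ }, { ω₁, ω₄, ω₆ }, { ω₂, ω₃, ω₅ }, { ω₁, ω₃, ω₄, ω₆ }, { ω₁, ω₂, ω₄, ω₅, ω₆ }, Ω }

Working:
Begin from { ∅, { ω₃ }, { ω₁, ω₃, ω₄, ω₆ }, Ω } (that is, 𝒜 plus ∅ and Ω).
Pass 1: 2 new —
  { ω₂, ω₅ }  = ᶜ of { ω₁, ω₃, ω₄, ω₆ }
  { ω₁, ω₂, ω₄, ω₅, ω₆ }  = ᶜ of { ω₃ }
  |family| = 6
Pass 2: 1 new —
  { ω₂, ω₃, ω₅ }  = { ω₃ } ∪ { ω₂, ω₅ }
  |family| = 7
Pass 3 adds 1:
  { ω₁, ω₄, ω₆ }  = ᶜ of { ω₂, ω₃, ω₅ }
  |family| = 8
Pass 4: no new sets; the family is a σ-algebra.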